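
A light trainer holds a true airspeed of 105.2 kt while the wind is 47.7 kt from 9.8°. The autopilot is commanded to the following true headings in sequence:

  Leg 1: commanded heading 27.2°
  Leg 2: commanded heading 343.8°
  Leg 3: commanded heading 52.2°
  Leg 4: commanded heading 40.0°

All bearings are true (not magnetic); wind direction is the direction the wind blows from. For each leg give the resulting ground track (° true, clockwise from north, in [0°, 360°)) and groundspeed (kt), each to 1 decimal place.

Leg 1: heading 27.2°; drift +13.4° → track 40.6°, groundspeed 61.4 kt
Leg 2: heading 343.8°; drift -18.5° → track 325.3°, groundspeed 65.7 kt
Leg 3: heading 52.2°; drift +24.7° → track 76.9°, groundspeed 77.0 kt
Leg 4: heading 40.0°; drift +20.6° → track 60.6°, groundspeed 68.3 kt

Leg 1: track=40.6°, groundspeed=61.4 kt
Leg 2: track=325.3°, groundspeed=65.7 kt
Leg 3: track=76.9°, groundspeed=77.0 kt
Leg 4: track=60.6°, groundspeed=68.3 kt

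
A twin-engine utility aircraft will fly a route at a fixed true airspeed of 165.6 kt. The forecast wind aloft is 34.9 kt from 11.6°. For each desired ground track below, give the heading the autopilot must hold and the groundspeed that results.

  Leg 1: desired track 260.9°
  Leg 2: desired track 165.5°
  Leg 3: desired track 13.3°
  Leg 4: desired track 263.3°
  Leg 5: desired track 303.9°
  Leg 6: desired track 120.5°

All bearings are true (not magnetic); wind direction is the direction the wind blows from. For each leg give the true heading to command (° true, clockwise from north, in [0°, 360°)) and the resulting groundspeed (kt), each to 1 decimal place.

Leg 1: desired track 260.9°; wind correction +11.4° → command heading 272.3°, groundspeed 174.7 kt
Leg 2: desired track 165.5°; wind correction -5.3° → command heading 160.2°, groundspeed 196.2 kt
Leg 3: desired track 13.3°; wind correction -0.4° → command heading 12.9°, groundspeed 130.7 kt
Leg 4: desired track 263.3°; wind correction +11.5° → command heading 274.8°, groundspeed 173.2 kt
Leg 5: desired track 303.9°; wind correction +11.2° → command heading 315.1°, groundspeed 149.2 kt
Leg 6: desired track 120.5°; wind correction -11.5° → command heading 109.0°, groundspeed 173.6 kt

Leg 1: heading=272.3°, groundspeed=174.7 kt
Leg 2: heading=160.2°, groundspeed=196.2 kt
Leg 3: heading=12.9°, groundspeed=130.7 kt
Leg 4: heading=274.8°, groundspeed=173.2 kt
Leg 5: heading=315.1°, groundspeed=149.2 kt
Leg 6: heading=109.0°, groundspeed=173.6 kt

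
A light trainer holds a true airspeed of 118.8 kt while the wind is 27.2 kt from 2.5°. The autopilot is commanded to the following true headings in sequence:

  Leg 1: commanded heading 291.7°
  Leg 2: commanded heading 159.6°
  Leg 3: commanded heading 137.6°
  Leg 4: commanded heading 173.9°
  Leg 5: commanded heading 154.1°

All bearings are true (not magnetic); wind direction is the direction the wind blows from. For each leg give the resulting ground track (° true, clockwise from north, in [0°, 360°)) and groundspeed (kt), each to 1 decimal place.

Leg 1: heading 291.7°; drift -13.2° → track 278.5°, groundspeed 112.8 kt
Leg 2: heading 159.6°; drift +4.2° → track 163.8°, groundspeed 144.2 kt
Leg 3: heading 137.6°; drift +7.9° → track 145.5°, groundspeed 139.4 kt
Leg 4: heading 173.9°; drift +1.6° → track 175.5°, groundspeed 145.8 kt
Leg 5: heading 154.1°; drift +5.2° → track 159.3°, groundspeed 143.3 kt

Leg 1: track=278.5°, groundspeed=112.8 kt
Leg 2: track=163.8°, groundspeed=144.2 kt
Leg 3: track=145.5°, groundspeed=139.4 kt
Leg 4: track=175.5°, groundspeed=145.8 kt
Leg 5: track=159.3°, groundspeed=143.3 kt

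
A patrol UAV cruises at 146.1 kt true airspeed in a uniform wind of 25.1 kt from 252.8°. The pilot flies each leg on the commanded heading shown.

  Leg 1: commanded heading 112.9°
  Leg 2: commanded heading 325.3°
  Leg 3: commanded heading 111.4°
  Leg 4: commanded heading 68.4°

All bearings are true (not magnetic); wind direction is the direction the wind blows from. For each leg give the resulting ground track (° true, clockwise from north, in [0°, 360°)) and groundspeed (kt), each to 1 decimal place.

Leg 1: track=107.3°, groundspeed=166.1 kt
Leg 2: track=335.1°, groundspeed=140.6 kt
Leg 3: track=106.0°, groundspeed=166.5 kt
Leg 4: track=69.0°, groundspeed=171.1 kt

Leg 1: heading 112.9°; drift -5.6° → track 107.3°, groundspeed 166.1 kt
Leg 2: heading 325.3°; drift +9.8° → track 335.1°, groundspeed 140.6 kt
Leg 3: heading 111.4°; drift -5.4° → track 106.0°, groundspeed 166.5 kt
Leg 4: heading 68.4°; drift +0.6° → track 69.0°, groundspeed 171.1 kt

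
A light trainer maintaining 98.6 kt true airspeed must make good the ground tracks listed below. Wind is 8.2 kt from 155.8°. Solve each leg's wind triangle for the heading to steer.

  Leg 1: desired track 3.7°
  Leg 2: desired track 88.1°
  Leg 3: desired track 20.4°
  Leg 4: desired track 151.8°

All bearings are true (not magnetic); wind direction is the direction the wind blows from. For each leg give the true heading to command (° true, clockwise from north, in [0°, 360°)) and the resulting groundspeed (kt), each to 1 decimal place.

Leg 1: heading=5.9°, groundspeed=105.8 kt
Leg 2: heading=92.5°, groundspeed=95.2 kt
Leg 3: heading=23.7°, groundspeed=104.3 kt
Leg 4: heading=152.1°, groundspeed=90.4 kt

Leg 1: desired track 3.7°; wind correction +2.2° → command heading 5.9°, groundspeed 105.8 kt
Leg 2: desired track 88.1°; wind correction +4.4° → command heading 92.5°, groundspeed 95.2 kt
Leg 3: desired track 20.4°; wind correction +3.3° → command heading 23.7°, groundspeed 104.3 kt
Leg 4: desired track 151.8°; wind correction +0.3° → command heading 152.1°, groundspeed 90.4 kt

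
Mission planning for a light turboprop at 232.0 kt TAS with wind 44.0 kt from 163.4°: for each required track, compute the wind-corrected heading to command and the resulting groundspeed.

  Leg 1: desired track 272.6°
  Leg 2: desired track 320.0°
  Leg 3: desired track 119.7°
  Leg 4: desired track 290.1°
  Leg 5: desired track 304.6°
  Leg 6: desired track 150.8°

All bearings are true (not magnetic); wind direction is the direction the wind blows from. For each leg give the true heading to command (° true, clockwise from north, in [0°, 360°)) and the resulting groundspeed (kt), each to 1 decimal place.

Leg 1: desired track 272.6°; wind correction -10.3° → command heading 262.3°, groundspeed 242.7 kt
Leg 2: desired track 320.0°; wind correction -4.3° → command heading 315.7°, groundspeed 271.7 kt
Leg 3: desired track 119.7°; wind correction +7.5° → command heading 127.2°, groundspeed 198.2 kt
Leg 4: desired track 290.1°; wind correction -8.7° → command heading 281.4°, groundspeed 255.6 kt
Leg 5: desired track 304.6°; wind correction -6.8° → command heading 297.8°, groundspeed 264.6 kt
Leg 6: desired track 150.8°; wind correction +2.4° → command heading 153.2°, groundspeed 188.9 kt

Leg 1: heading=262.3°, groundspeed=242.7 kt
Leg 2: heading=315.7°, groundspeed=271.7 kt
Leg 3: heading=127.2°, groundspeed=198.2 kt
Leg 4: heading=281.4°, groundspeed=255.6 kt
Leg 5: heading=297.8°, groundspeed=264.6 kt
Leg 6: heading=153.2°, groundspeed=188.9 kt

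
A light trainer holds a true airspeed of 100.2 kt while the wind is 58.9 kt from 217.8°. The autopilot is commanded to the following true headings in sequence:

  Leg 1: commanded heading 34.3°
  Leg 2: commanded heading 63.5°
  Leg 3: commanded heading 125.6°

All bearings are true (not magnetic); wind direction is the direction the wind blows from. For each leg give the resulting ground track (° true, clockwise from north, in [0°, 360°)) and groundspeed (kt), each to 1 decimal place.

Leg 1: track=35.6°, groundspeed=159.0 kt
Leg 2: track=54.0°, groundspeed=155.4 kt
Leg 3: track=95.7°, groundspeed=118.2 kt

Leg 1: heading 34.3°; drift +1.3° → track 35.6°, groundspeed 159.0 kt
Leg 2: heading 63.5°; drift -9.5° → track 54.0°, groundspeed 155.4 kt
Leg 3: heading 125.6°; drift -29.9° → track 95.7°, groundspeed 118.2 kt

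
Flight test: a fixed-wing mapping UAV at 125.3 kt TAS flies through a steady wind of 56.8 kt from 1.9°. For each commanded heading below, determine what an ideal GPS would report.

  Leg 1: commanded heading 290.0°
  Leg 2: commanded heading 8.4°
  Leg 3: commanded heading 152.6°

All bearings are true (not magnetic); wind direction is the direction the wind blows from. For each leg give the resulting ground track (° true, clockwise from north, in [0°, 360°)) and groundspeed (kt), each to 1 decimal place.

Leg 1: track=263.4°, groundspeed=120.4 kt
Leg 2: track=13.7°, groundspeed=69.2 kt
Leg 3: track=161.6°, groundspeed=177.0 kt

Leg 1: heading 290.0°; drift -26.6° → track 263.4°, groundspeed 120.4 kt
Leg 2: heading 8.4°; drift +5.3° → track 13.7°, groundspeed 69.2 kt
Leg 3: heading 152.6°; drift +9.0° → track 161.6°, groundspeed 177.0 kt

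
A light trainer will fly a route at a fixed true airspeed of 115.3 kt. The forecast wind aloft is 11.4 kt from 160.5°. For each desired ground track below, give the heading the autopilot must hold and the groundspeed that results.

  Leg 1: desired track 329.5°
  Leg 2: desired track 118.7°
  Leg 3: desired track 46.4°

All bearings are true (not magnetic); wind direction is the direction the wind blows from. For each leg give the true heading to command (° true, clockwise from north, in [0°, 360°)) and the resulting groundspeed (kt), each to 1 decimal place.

Leg 1: desired track 329.5°; wind correction -1.1° → command heading 328.4°, groundspeed 126.5 kt
Leg 2: desired track 118.7°; wind correction +3.8° → command heading 122.5°, groundspeed 106.6 kt
Leg 3: desired track 46.4°; wind correction +5.2° → command heading 51.6°, groundspeed 119.5 kt

Leg 1: heading=328.4°, groundspeed=126.5 kt
Leg 2: heading=122.5°, groundspeed=106.6 kt
Leg 3: heading=51.6°, groundspeed=119.5 kt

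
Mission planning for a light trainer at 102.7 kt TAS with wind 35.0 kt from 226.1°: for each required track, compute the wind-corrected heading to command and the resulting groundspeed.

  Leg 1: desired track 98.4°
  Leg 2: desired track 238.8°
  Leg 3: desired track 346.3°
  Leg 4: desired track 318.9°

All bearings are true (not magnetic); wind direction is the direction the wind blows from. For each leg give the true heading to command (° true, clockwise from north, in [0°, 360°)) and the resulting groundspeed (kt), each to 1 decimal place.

Leg 1: desired track 98.4°; wind correction +15.6° → command heading 114.0°, groundspeed 120.3 kt
Leg 2: desired track 238.8°; wind correction -4.3° → command heading 234.5°, groundspeed 68.3 kt
Leg 3: desired track 346.3°; wind correction -17.1° → command heading 329.2°, groundspeed 115.7 kt
Leg 4: desired track 318.9°; wind correction -19.9° → command heading 299.0°, groundspeed 98.3 kt

Leg 1: heading=114.0°, groundspeed=120.3 kt
Leg 2: heading=234.5°, groundspeed=68.3 kt
Leg 3: heading=329.2°, groundspeed=115.7 kt
Leg 4: heading=299.0°, groundspeed=98.3 kt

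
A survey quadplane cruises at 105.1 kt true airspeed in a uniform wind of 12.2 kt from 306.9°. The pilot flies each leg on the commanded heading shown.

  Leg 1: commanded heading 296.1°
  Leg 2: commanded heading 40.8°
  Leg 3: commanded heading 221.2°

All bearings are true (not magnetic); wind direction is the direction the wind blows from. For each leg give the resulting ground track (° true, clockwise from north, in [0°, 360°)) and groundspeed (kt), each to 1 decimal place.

Leg 1: heading 296.1°; drift -1.4° → track 294.7°, groundspeed 93.1 kt
Leg 2: heading 40.8°; drift +6.6° → track 47.4°, groundspeed 106.6 kt
Leg 3: heading 221.2°; drift -6.7° → track 214.5°, groundspeed 104.9 kt

Leg 1: track=294.7°, groundspeed=93.1 kt
Leg 2: track=47.4°, groundspeed=106.6 kt
Leg 3: track=214.5°, groundspeed=104.9 kt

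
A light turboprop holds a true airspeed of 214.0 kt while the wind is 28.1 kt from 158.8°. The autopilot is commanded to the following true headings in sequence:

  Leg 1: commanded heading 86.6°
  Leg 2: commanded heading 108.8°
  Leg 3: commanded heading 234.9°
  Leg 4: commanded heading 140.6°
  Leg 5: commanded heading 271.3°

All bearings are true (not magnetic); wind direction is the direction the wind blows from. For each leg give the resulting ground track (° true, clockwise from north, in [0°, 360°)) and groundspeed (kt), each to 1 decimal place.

Leg 1: heading 86.6°; drift -7.4° → track 79.2°, groundspeed 207.1 kt
Leg 2: heading 108.8°; drift -6.3° → track 102.5°, groundspeed 197.1 kt
Leg 3: heading 234.9°; drift +7.5° → track 242.4°, groundspeed 209.0 kt
Leg 4: heading 140.6°; drift -2.7° → track 137.9°, groundspeed 187.5 kt
Leg 5: heading 271.3°; drift +6.6° → track 277.9°, groundspeed 226.2 kt

Leg 1: track=79.2°, groundspeed=207.1 kt
Leg 2: track=102.5°, groundspeed=197.1 kt
Leg 3: track=242.4°, groundspeed=209.0 kt
Leg 4: track=137.9°, groundspeed=187.5 kt
Leg 5: track=277.9°, groundspeed=226.2 kt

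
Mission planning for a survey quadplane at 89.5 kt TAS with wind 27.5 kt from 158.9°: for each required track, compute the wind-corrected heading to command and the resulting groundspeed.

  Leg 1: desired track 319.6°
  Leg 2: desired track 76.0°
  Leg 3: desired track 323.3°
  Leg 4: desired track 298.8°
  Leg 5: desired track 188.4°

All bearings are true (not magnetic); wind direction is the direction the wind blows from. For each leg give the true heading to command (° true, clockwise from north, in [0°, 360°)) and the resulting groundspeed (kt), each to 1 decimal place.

Leg 1: desired track 319.6°; wind correction -5.8° → command heading 313.8°, groundspeed 115.0 kt
Leg 2: desired track 76.0°; wind correction +17.8° → command heading 93.8°, groundspeed 81.8 kt
Leg 3: desired track 323.3°; wind correction -4.7° → command heading 318.6°, groundspeed 115.7 kt
Leg 4: desired track 298.8°; wind correction -11.4° → command heading 287.4°, groundspeed 108.8 kt
Leg 5: desired track 188.4°; wind correction -8.7° → command heading 179.7°, groundspeed 64.5 kt

Leg 1: heading=313.8°, groundspeed=115.0 kt
Leg 2: heading=93.8°, groundspeed=81.8 kt
Leg 3: heading=318.6°, groundspeed=115.7 kt
Leg 4: heading=287.4°, groundspeed=108.8 kt
Leg 5: heading=179.7°, groundspeed=64.5 kt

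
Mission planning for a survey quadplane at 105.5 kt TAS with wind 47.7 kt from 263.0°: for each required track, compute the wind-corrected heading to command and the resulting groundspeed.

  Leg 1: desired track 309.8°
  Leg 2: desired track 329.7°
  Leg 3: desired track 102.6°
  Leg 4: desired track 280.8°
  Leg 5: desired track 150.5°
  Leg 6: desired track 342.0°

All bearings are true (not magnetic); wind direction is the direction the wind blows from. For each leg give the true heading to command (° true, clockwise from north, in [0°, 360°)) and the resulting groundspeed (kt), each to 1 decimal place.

Leg 1: heading=290.6°, groundspeed=67.0 kt
Leg 2: heading=305.2°, groundspeed=77.1 kt
Leg 3: heading=111.3°, groundspeed=149.2 kt
Leg 4: heading=272.9°, groundspeed=59.1 kt
Leg 5: heading=175.2°, groundspeed=114.1 kt
Leg 6: heading=315.7°, groundspeed=85.4 kt

Leg 1: desired track 309.8°; wind correction -19.2° → command heading 290.6°, groundspeed 67.0 kt
Leg 2: desired track 329.7°; wind correction -24.5° → command heading 305.2°, groundspeed 77.1 kt
Leg 3: desired track 102.6°; wind correction +8.7° → command heading 111.3°, groundspeed 149.2 kt
Leg 4: desired track 280.8°; wind correction -7.9° → command heading 272.9°, groundspeed 59.1 kt
Leg 5: desired track 150.5°; wind correction +24.7° → command heading 175.2°, groundspeed 114.1 kt
Leg 6: desired track 342.0°; wind correction -26.3° → command heading 315.7°, groundspeed 85.4 kt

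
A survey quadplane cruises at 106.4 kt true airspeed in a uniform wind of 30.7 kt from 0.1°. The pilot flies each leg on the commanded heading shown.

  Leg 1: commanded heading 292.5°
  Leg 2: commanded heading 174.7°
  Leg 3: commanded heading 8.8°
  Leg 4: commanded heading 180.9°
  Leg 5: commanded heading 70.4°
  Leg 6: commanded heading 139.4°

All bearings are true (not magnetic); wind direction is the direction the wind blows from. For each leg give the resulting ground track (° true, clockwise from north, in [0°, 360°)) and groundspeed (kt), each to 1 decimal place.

Leg 1: track=275.8°, groundspeed=98.9 kt
Leg 2: track=175.9°, groundspeed=137.0 kt
Leg 3: track=12.3°, groundspeed=76.2 kt
Leg 4: track=180.7°, groundspeed=137.1 kt
Leg 5: track=87.1°, groundspeed=100.3 kt
Leg 6: track=148.2°, groundspeed=131.2 kt

Leg 1: heading 292.5°; drift -16.7° → track 275.8°, groundspeed 98.9 kt
Leg 2: heading 174.7°; drift +1.2° → track 175.9°, groundspeed 137.0 kt
Leg 3: heading 8.8°; drift +3.5° → track 12.3°, groundspeed 76.2 kt
Leg 4: heading 180.9°; drift -0.2° → track 180.7°, groundspeed 137.1 kt
Leg 5: heading 70.4°; drift +16.7° → track 87.1°, groundspeed 100.3 kt
Leg 6: heading 139.4°; drift +8.8° → track 148.2°, groundspeed 131.2 kt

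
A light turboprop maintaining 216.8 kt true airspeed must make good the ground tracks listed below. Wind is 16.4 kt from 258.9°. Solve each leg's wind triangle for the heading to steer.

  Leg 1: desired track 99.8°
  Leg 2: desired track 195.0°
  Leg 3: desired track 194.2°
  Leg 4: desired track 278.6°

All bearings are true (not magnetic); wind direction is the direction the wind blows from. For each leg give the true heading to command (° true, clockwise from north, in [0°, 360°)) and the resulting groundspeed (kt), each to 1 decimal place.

Leg 1: heading=101.3°, groundspeed=232.0 kt
Leg 2: heading=198.9°, groundspeed=209.1 kt
Leg 3: heading=198.1°, groundspeed=209.3 kt
Leg 4: heading=277.1°, groundspeed=201.3 kt

Leg 1: desired track 99.8°; wind correction +1.5° → command heading 101.3°, groundspeed 232.0 kt
Leg 2: desired track 195.0°; wind correction +3.9° → command heading 198.9°, groundspeed 209.1 kt
Leg 3: desired track 194.2°; wind correction +3.9° → command heading 198.1°, groundspeed 209.3 kt
Leg 4: desired track 278.6°; wind correction -1.5° → command heading 277.1°, groundspeed 201.3 kt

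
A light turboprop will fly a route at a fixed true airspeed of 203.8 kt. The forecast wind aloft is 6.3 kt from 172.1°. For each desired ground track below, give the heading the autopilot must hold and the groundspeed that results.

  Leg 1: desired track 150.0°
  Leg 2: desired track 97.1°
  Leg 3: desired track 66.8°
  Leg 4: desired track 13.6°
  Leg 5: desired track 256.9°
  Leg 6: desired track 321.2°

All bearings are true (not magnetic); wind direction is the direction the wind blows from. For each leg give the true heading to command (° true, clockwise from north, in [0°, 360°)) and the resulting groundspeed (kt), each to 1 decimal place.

Leg 1: heading=150.7°, groundspeed=197.9 kt
Leg 2: heading=98.8°, groundspeed=202.1 kt
Leg 3: heading=68.5°, groundspeed=205.4 kt
Leg 4: heading=14.2°, groundspeed=209.6 kt
Leg 5: heading=255.1°, groundspeed=203.1 kt
Leg 6: heading=320.3°, groundspeed=209.2 kt

Leg 1: desired track 150.0°; wind correction +0.7° → command heading 150.7°, groundspeed 197.9 kt
Leg 2: desired track 97.1°; wind correction +1.7° → command heading 98.8°, groundspeed 202.1 kt
Leg 3: desired track 66.8°; wind correction +1.7° → command heading 68.5°, groundspeed 205.4 kt
Leg 4: desired track 13.6°; wind correction +0.6° → command heading 14.2°, groundspeed 209.6 kt
Leg 5: desired track 256.9°; wind correction -1.8° → command heading 255.1°, groundspeed 203.1 kt
Leg 6: desired track 321.2°; wind correction -0.9° → command heading 320.3°, groundspeed 209.2 kt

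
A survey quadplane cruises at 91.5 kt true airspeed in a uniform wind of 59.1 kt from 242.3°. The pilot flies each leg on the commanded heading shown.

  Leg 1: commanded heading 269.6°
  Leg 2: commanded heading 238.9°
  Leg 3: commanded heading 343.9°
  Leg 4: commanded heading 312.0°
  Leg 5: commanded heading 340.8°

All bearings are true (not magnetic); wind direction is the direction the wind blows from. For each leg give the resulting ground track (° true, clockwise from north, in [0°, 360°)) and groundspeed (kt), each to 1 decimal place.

Leg 1: track=304.4°, groundspeed=47.5 kt
Leg 2: track=232.7°, groundspeed=32.7 kt
Leg 3: track=13.1°, groundspeed=118.5 kt
Leg 4: track=350.0°, groundspeed=90.1 kt
Leg 5: track=11.0°, groundspeed=116.0 kt

Leg 1: heading 269.6°; drift +34.8° → track 304.4°, groundspeed 47.5 kt
Leg 2: heading 238.9°; drift -6.2° → track 232.7°, groundspeed 32.7 kt
Leg 3: heading 343.9°; drift +29.2° → track 13.1°, groundspeed 118.5 kt
Leg 4: heading 312.0°; drift +38.0° → track 350.0°, groundspeed 90.1 kt
Leg 5: heading 340.8°; drift +30.2° → track 11.0°, groundspeed 116.0 kt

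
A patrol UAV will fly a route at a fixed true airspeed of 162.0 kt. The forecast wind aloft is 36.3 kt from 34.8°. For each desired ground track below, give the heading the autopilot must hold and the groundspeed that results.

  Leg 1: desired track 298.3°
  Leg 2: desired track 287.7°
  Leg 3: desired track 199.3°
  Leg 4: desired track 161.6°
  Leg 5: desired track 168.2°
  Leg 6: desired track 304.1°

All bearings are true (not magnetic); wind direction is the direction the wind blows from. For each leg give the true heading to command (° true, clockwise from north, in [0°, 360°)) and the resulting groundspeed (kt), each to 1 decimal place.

Leg 1: desired track 298.3°; wind correction +12.9° → command heading 311.2°, groundspeed 162.0 kt
Leg 2: desired track 287.7°; wind correction +12.4° → command heading 300.1°, groundspeed 168.9 kt
Leg 3: desired track 199.3°; wind correction -3.4° → command heading 195.9°, groundspeed 196.7 kt
Leg 4: desired track 161.6°; wind correction -10.3° → command heading 151.3°, groundspeed 181.1 kt
Leg 5: desired track 168.2°; wind correction -9.4° → command heading 158.8°, groundspeed 184.8 kt
Leg 6: desired track 304.1°; wind correction +12.9° → command heading 317.0°, groundspeed 158.3 kt

Leg 1: heading=311.2°, groundspeed=162.0 kt
Leg 2: heading=300.1°, groundspeed=168.9 kt
Leg 3: heading=195.9°, groundspeed=196.7 kt
Leg 4: heading=151.3°, groundspeed=181.1 kt
Leg 5: heading=158.8°, groundspeed=184.8 kt
Leg 6: heading=317.0°, groundspeed=158.3 kt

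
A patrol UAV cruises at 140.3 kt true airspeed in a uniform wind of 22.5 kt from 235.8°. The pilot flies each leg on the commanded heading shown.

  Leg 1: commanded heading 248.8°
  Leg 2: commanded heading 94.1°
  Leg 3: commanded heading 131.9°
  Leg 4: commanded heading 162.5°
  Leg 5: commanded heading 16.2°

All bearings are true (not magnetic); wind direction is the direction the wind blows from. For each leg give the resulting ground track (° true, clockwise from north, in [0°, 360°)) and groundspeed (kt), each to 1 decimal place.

Leg 1: heading 248.8°; drift +2.4° → track 251.2°, groundspeed 118.5 kt
Leg 2: heading 94.1°; drift -5.0° → track 89.1°, groundspeed 158.6 kt
Leg 3: heading 131.9°; drift -8.5° → track 123.4°, groundspeed 147.3 kt
Leg 4: heading 162.5°; drift -9.1° → track 153.4°, groundspeed 135.6 kt
Leg 5: heading 16.2°; drift +5.2° → track 21.4°, groundspeed 158.3 kt

Leg 1: track=251.2°, groundspeed=118.5 kt
Leg 2: track=89.1°, groundspeed=158.6 kt
Leg 3: track=123.4°, groundspeed=147.3 kt
Leg 4: track=153.4°, groundspeed=135.6 kt
Leg 5: track=21.4°, groundspeed=158.3 kt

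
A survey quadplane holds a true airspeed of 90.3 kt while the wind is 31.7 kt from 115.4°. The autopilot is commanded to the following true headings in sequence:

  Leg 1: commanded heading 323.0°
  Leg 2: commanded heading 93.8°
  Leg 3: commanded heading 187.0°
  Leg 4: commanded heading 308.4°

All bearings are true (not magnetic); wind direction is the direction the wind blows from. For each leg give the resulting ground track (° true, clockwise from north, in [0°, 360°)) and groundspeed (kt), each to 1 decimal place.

Leg 1: track=315.9°, groundspeed=119.3 kt
Leg 2: track=82.9°, groundspeed=61.9 kt
Leg 3: track=207.5°, groundspeed=85.7 kt
Leg 4: track=305.0°, groundspeed=121.4 kt

Leg 1: heading 323.0°; drift -7.1° → track 315.9°, groundspeed 119.3 kt
Leg 2: heading 93.8°; drift -10.9° → track 82.9°, groundspeed 61.9 kt
Leg 3: heading 187.0°; drift +20.5° → track 207.5°, groundspeed 85.7 kt
Leg 4: heading 308.4°; drift -3.4° → track 305.0°, groundspeed 121.4 kt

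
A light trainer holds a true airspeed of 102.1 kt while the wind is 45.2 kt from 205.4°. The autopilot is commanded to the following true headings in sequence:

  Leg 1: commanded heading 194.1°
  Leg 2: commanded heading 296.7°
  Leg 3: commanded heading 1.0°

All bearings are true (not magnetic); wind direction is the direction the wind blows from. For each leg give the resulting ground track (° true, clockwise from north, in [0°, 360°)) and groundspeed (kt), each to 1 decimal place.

Leg 1: track=185.4°, groundspeed=58.5 kt
Leg 2: track=320.4°, groundspeed=112.6 kt
Leg 3: track=8.4°, groundspeed=144.5 kt

Leg 1: heading 194.1°; drift -8.7° → track 185.4°, groundspeed 58.5 kt
Leg 2: heading 296.7°; drift +23.7° → track 320.4°, groundspeed 112.6 kt
Leg 3: heading 1.0°; drift +7.4° → track 8.4°, groundspeed 144.5 kt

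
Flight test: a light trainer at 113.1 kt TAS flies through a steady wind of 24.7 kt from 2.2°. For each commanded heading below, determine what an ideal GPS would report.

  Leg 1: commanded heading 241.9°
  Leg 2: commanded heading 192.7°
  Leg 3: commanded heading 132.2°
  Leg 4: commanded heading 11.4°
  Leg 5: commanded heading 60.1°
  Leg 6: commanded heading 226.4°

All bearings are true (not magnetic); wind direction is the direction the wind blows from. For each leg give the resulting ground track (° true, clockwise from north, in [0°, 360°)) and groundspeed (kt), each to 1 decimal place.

Leg 1: heading 241.9°; drift -9.6° → track 232.3°, groundspeed 127.4 kt
Leg 2: heading 192.7°; drift -1.9° → track 190.8°, groundspeed 137.5 kt
Leg 3: heading 132.2°; drift +8.3° → track 140.5°, groundspeed 130.4 kt
Leg 4: heading 11.4°; drift +2.5° → track 13.9°, groundspeed 88.8 kt
Leg 5: heading 60.1°; drift +11.8° → track 71.9°, groundspeed 102.1 kt
Leg 6: heading 226.4°; drift -7.5° → track 218.9°, groundspeed 131.9 kt

Leg 1: track=232.3°, groundspeed=127.4 kt
Leg 2: track=190.8°, groundspeed=137.5 kt
Leg 3: track=140.5°, groundspeed=130.4 kt
Leg 4: track=13.9°, groundspeed=88.8 kt
Leg 5: track=71.9°, groundspeed=102.1 kt
Leg 6: track=218.9°, groundspeed=131.9 kt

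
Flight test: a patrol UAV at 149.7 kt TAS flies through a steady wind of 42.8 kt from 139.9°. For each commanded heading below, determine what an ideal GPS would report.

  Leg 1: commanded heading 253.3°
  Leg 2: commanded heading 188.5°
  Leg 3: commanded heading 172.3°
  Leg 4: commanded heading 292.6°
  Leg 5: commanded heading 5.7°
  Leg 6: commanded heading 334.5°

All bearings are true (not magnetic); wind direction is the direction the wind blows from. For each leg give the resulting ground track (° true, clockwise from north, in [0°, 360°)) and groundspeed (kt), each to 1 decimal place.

Leg 1: track=266.6°, groundspeed=171.3 kt
Leg 2: track=203.3°, groundspeed=125.6 kt
Leg 3: track=183.7°, groundspeed=115.9 kt
Leg 4: track=298.6°, groundspeed=188.8 kt
Leg 5: track=356.0°, groundspeed=182.1 kt
Leg 6: track=331.3°, groundspeed=191.4 kt

Leg 1: heading 253.3°; drift +13.3° → track 266.6°, groundspeed 171.3 kt
Leg 2: heading 188.5°; drift +14.8° → track 203.3°, groundspeed 125.6 kt
Leg 3: heading 172.3°; drift +11.4° → track 183.7°, groundspeed 115.9 kt
Leg 4: heading 292.6°; drift +6.0° → track 298.6°, groundspeed 188.8 kt
Leg 5: heading 5.7°; drift -9.7° → track 356.0°, groundspeed 182.1 kt
Leg 6: heading 334.5°; drift -3.2° → track 331.3°, groundspeed 191.4 kt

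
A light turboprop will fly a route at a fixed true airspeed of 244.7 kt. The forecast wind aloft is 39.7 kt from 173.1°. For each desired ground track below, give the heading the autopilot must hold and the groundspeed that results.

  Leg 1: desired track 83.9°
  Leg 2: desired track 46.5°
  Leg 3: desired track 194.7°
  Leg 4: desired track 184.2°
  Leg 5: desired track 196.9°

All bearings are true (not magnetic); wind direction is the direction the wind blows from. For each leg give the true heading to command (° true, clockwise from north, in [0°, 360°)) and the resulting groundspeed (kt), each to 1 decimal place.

Leg 1: desired track 83.9°; wind correction +9.3° → command heading 93.2°, groundspeed 240.9 kt
Leg 2: desired track 46.5°; wind correction +7.5° → command heading 54.0°, groundspeed 266.3 kt
Leg 3: desired track 194.7°; wind correction -3.4° → command heading 191.3°, groundspeed 207.4 kt
Leg 4: desired track 184.2°; wind correction -1.8° → command heading 182.4°, groundspeed 205.6 kt
Leg 5: desired track 196.9°; wind correction -3.8° → command heading 193.1°, groundspeed 207.9 kt

Leg 1: heading=93.2°, groundspeed=240.9 kt
Leg 2: heading=54.0°, groundspeed=266.3 kt
Leg 3: heading=191.3°, groundspeed=207.4 kt
Leg 4: heading=182.4°, groundspeed=205.6 kt
Leg 5: heading=193.1°, groundspeed=207.9 kt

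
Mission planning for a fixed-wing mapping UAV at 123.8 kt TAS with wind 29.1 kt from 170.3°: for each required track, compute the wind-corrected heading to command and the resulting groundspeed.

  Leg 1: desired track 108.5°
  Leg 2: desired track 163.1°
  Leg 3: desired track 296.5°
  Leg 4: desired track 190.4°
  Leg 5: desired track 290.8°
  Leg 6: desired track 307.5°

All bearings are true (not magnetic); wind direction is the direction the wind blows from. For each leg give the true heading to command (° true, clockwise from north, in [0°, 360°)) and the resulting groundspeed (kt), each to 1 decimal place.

Leg 1: desired track 108.5°; wind correction +12.0° → command heading 120.5°, groundspeed 107.4 kt
Leg 2: desired track 163.1°; wind correction +1.7° → command heading 164.8°, groundspeed 94.9 kt
Leg 3: desired track 296.5°; wind correction -10.9° → command heading 285.6°, groundspeed 138.7 kt
Leg 4: desired track 190.4°; wind correction -4.6° → command heading 185.8°, groundspeed 96.1 kt
Leg 5: desired track 290.8°; wind correction -11.7° → command heading 279.1°, groundspeed 136.0 kt
Leg 6: desired track 307.5°; wind correction -9.2° → command heading 298.3°, groundspeed 143.6 kt

Leg 1: heading=120.5°, groundspeed=107.4 kt
Leg 2: heading=164.8°, groundspeed=94.9 kt
Leg 3: heading=285.6°, groundspeed=138.7 kt
Leg 4: heading=185.8°, groundspeed=96.1 kt
Leg 5: heading=279.1°, groundspeed=136.0 kt
Leg 6: heading=298.3°, groundspeed=143.6 kt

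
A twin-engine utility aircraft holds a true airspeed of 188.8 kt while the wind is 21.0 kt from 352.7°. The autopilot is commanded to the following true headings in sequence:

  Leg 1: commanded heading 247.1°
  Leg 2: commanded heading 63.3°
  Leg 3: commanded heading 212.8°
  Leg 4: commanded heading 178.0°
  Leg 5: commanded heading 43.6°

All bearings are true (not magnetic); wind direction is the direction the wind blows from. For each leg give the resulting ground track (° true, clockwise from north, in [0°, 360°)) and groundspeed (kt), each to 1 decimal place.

Leg 1: heading 247.1°; drift -5.9° → track 241.2°, groundspeed 195.5 kt
Leg 2: heading 63.3°; drift +6.2° → track 69.5°, groundspeed 182.9 kt
Leg 3: heading 212.8°; drift -3.8° → track 209.0°, groundspeed 205.3 kt
Leg 4: heading 178.0°; drift -0.5° → track 177.5°, groundspeed 209.7 kt
Leg 5: heading 43.6°; drift +5.3° → track 48.9°, groundspeed 176.3 kt

Leg 1: track=241.2°, groundspeed=195.5 kt
Leg 2: track=69.5°, groundspeed=182.9 kt
Leg 3: track=209.0°, groundspeed=205.3 kt
Leg 4: track=177.5°, groundspeed=209.7 kt
Leg 5: track=48.9°, groundspeed=176.3 kt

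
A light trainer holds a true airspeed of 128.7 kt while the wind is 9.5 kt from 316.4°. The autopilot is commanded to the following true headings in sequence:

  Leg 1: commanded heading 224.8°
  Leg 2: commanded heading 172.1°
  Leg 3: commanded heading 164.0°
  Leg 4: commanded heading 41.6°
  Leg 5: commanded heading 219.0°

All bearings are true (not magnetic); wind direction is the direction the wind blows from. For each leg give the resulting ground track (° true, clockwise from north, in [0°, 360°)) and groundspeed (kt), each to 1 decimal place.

Leg 1: heading 224.8°; drift -4.2° → track 220.6°, groundspeed 129.3 kt
Leg 2: heading 172.1°; drift -2.3° → track 169.8°, groundspeed 136.5 kt
Leg 3: heading 164.0°; drift -1.8° → track 162.2°, groundspeed 137.2 kt
Leg 4: heading 41.6°; drift +4.2° → track 45.8°, groundspeed 128.3 kt
Leg 5: heading 219.0°; drift -4.1° → track 214.9°, groundspeed 130.3 kt

Leg 1: track=220.6°, groundspeed=129.3 kt
Leg 2: track=169.8°, groundspeed=136.5 kt
Leg 3: track=162.2°, groundspeed=137.2 kt
Leg 4: track=45.8°, groundspeed=128.3 kt
Leg 5: track=214.9°, groundspeed=130.3 kt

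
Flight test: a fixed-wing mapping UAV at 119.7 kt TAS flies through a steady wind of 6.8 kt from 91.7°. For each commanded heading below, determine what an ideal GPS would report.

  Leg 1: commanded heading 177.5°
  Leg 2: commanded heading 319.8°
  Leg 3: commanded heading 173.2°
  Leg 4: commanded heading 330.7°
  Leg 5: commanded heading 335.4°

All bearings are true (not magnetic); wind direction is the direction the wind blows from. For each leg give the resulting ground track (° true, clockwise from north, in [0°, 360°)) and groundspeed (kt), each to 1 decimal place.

Leg 1: heading 177.5°; drift +3.3° → track 180.8°, groundspeed 119.4 kt
Leg 2: heading 319.8°; drift -2.3° → track 317.5°, groundspeed 124.3 kt
Leg 3: heading 173.2°; drift +3.2° → track 176.4°, groundspeed 118.9 kt
Leg 4: heading 330.7°; drift -2.7° → track 328.0°, groundspeed 123.3 kt
Leg 5: heading 335.4°; drift -2.8° → track 332.6°, groundspeed 122.9 kt

Leg 1: track=180.8°, groundspeed=119.4 kt
Leg 2: track=317.5°, groundspeed=124.3 kt
Leg 3: track=176.4°, groundspeed=118.9 kt
Leg 4: track=328.0°, groundspeed=123.3 kt
Leg 5: track=332.6°, groundspeed=122.9 kt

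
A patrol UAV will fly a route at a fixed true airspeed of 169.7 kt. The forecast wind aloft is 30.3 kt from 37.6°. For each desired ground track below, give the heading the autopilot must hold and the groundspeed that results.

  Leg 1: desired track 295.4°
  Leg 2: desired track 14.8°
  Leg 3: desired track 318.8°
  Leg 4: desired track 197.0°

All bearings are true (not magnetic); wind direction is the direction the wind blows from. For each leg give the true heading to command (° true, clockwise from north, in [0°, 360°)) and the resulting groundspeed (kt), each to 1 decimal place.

Leg 1: heading=305.5°, groundspeed=173.5 kt
Leg 2: heading=18.8°, groundspeed=141.4 kt
Leg 3: heading=328.9°, groundspeed=161.2 kt
Leg 4: heading=193.4°, groundspeed=197.7 kt

Leg 1: desired track 295.4°; wind correction +10.1° → command heading 305.5°, groundspeed 173.5 kt
Leg 2: desired track 14.8°; wind correction +4.0° → command heading 18.8°, groundspeed 141.4 kt
Leg 3: desired track 318.8°; wind correction +10.1° → command heading 328.9°, groundspeed 161.2 kt
Leg 4: desired track 197.0°; wind correction -3.6° → command heading 193.4°, groundspeed 197.7 kt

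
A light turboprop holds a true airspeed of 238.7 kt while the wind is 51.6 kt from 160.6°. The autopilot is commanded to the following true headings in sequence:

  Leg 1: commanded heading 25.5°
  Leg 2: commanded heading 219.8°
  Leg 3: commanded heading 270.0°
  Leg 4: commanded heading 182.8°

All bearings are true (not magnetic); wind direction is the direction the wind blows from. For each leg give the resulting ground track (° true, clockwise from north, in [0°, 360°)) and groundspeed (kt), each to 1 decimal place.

Leg 1: track=18.0°, groundspeed=277.6 kt
Leg 2: track=231.6°, groundspeed=216.9 kt
Leg 3: track=280.8°, groundspeed=260.4 kt
Leg 4: track=188.6°, groundspeed=191.9 kt

Leg 1: heading 25.5°; drift -7.5° → track 18.0°, groundspeed 277.6 kt
Leg 2: heading 219.8°; drift +11.8° → track 231.6°, groundspeed 216.9 kt
Leg 3: heading 270.0°; drift +10.8° → track 280.8°, groundspeed 260.4 kt
Leg 4: heading 182.8°; drift +5.8° → track 188.6°, groundspeed 191.9 kt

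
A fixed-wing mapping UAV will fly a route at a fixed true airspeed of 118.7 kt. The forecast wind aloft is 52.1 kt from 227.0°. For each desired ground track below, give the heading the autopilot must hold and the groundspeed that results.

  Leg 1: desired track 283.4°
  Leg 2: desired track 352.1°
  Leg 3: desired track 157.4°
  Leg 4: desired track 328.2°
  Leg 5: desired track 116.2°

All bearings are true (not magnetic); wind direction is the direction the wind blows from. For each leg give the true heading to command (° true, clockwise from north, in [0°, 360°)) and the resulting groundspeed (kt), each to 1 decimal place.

Leg 1: heading=262.0°, groundspeed=81.7 kt
Leg 2: heading=331.1°, groundspeed=140.7 kt
Leg 3: heading=181.7°, groundspeed=90.0 kt
Leg 4: heading=302.7°, groundspeed=117.3 kt
Leg 5: heading=140.4°, groundspeed=126.7 kt

Leg 1: desired track 283.4°; wind correction -21.4° → command heading 262.0°, groundspeed 81.7 kt
Leg 2: desired track 352.1°; wind correction -21.0° → command heading 331.1°, groundspeed 140.7 kt
Leg 3: desired track 157.4°; wind correction +24.3° → command heading 181.7°, groundspeed 90.0 kt
Leg 4: desired track 328.2°; wind correction -25.5° → command heading 302.7°, groundspeed 117.3 kt
Leg 5: desired track 116.2°; wind correction +24.2° → command heading 140.4°, groundspeed 126.7 kt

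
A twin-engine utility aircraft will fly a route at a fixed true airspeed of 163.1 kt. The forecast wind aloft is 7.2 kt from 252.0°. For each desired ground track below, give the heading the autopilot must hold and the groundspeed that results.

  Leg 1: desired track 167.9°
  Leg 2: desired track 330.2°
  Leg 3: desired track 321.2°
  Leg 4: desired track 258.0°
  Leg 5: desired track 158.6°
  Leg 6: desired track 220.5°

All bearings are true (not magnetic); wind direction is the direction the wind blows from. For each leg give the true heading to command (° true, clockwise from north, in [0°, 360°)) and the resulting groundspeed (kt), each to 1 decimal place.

Leg 1: heading=170.4°, groundspeed=162.2 kt
Leg 2: heading=327.7°, groundspeed=161.5 kt
Leg 3: heading=318.8°, groundspeed=160.4 kt
Leg 4: heading=257.7°, groundspeed=155.9 kt
Leg 5: heading=161.1°, groundspeed=163.4 kt
Leg 6: heading=221.8°, groundspeed=156.9 kt

Leg 1: desired track 167.9°; wind correction +2.5° → command heading 170.4°, groundspeed 162.2 kt
Leg 2: desired track 330.2°; wind correction -2.5° → command heading 327.7°, groundspeed 161.5 kt
Leg 3: desired track 321.2°; wind correction -2.4° → command heading 318.8°, groundspeed 160.4 kt
Leg 4: desired track 258.0°; wind correction -0.3° → command heading 257.7°, groundspeed 155.9 kt
Leg 5: desired track 158.6°; wind correction +2.5° → command heading 161.1°, groundspeed 163.4 kt
Leg 6: desired track 220.5°; wind correction +1.3° → command heading 221.8°, groundspeed 156.9 kt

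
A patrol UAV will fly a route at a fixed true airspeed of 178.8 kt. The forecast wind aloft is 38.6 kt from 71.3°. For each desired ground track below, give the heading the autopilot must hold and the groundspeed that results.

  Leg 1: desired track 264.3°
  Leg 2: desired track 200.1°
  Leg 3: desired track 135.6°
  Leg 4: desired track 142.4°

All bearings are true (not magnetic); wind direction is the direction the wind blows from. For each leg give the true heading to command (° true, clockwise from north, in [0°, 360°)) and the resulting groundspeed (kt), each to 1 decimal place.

Leg 1: heading=267.1°, groundspeed=216.2 kt
Leg 2: heading=190.4°, groundspeed=200.4 kt
Leg 3: heading=124.4°, groundspeed=158.6 kt
Leg 4: heading=130.6°, groundspeed=162.5 kt

Leg 1: desired track 264.3°; wind correction +2.8° → command heading 267.1°, groundspeed 216.2 kt
Leg 2: desired track 200.1°; wind correction -9.7° → command heading 190.4°, groundspeed 200.4 kt
Leg 3: desired track 135.6°; wind correction -11.2° → command heading 124.4°, groundspeed 158.6 kt
Leg 4: desired track 142.4°; wind correction -11.8° → command heading 130.6°, groundspeed 162.5 kt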